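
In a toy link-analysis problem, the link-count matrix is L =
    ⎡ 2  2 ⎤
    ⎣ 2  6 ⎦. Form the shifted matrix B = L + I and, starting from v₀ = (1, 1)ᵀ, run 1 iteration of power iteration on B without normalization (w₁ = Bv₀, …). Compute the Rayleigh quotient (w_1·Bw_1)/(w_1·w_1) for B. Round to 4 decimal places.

B = L + I has rows (3, 2); (2, 7)
w1 = Bv₀ = (3·1 + 2·1; 2·1 + 7·1) = (5, 9)
Bw1 = (33, 73)
w1·Bw1 = 822; w1·w1 = 106; μ ≈ 822/106 = 7.7547

7.7547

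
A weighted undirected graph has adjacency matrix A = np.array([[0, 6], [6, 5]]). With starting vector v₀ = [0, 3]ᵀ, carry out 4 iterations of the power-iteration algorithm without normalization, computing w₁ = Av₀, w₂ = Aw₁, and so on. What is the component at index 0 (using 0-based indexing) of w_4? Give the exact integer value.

8730

w1 = Av₀ = (18, 15)
w2 = Aw1 = (90, 183)
w3 = Aw2 = (1098, 1455)
w4 = Aw3 = (8730, 13863)
The requested component of w4 is 8730.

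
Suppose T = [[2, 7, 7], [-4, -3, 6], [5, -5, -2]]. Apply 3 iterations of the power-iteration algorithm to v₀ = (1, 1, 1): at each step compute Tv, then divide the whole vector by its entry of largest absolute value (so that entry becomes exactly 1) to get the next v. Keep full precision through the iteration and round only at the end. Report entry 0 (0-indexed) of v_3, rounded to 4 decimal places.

0.1890

Tv0 = (16.00000, -1.00000, -2.00000); divide by 16.00000 → v1 = (1.00000, -0.06250, -0.12500)
Tv1 = (0.68750, -4.56250, 5.56250); divide by 5.56250 → v2 = (0.12360, -0.82022, 1.00000)
Tv2 = (1.50562, 7.96629, 2.71910); divide by 7.96629 → v3 = (0.18900, 1.00000, 0.34133)
Requested entry of v3: 134/709 = 0.1890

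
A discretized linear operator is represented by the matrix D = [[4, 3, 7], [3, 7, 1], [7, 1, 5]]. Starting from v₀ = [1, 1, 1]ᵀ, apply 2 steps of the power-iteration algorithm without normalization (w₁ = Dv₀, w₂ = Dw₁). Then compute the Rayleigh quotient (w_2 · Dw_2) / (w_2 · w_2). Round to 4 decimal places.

12.8580

w1 = Dv₀ = (14, 11, 13)
w2 = Dw1 = (180, 132, 174)
Dw2 = (2334, 1638, 2262)
w2·Dw2 = 180·2334 + 132·1638 + 174·2262 = 1029924; w2·w2 = 180·180 + 132·132 + 174·174 = 80100
λ ≈ 1029924/80100 = 12.8580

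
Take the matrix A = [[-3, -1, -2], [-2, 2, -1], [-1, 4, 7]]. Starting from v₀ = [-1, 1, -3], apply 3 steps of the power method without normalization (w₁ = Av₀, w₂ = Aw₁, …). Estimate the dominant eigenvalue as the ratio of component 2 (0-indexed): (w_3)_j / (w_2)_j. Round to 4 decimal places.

6.4022

w1 = Av₀ = (8, 7, -16)
w2 = Aw1 = (1, 14, -92)
w3 = Aw2 = (167, 118, -589)
Ratio at component: -589 / -92 = 6.4022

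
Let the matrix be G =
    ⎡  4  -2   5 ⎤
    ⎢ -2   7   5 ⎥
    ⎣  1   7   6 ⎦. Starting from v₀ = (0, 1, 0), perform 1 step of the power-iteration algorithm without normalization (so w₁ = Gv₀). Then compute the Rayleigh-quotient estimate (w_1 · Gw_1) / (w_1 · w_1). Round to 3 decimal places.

11.892

w1 = Gv₀ = (4·0 + (-2)·1 + 5·0; (-2)·0 + 7·1 + 5·0; 1·0 + 7·1 + 6·0) = (-2, 7, 7)
Gw1 = (13, 88, 89)
w1·Gw1 = (-2)·13 + 7·88 + 7·89 = 1213; w1·w1 = (-2)·(-2) + 7·7 + 7·7 = 102
λ ≈ 1213/102 = 11.892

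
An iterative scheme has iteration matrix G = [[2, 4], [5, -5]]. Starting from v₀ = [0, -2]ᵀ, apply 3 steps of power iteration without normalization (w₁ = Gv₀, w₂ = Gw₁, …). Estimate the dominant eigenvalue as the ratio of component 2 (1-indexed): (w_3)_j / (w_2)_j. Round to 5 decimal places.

λ ≈ -6.33333

w1 = Gv₀ = (2·0 + 4·(-2); 5·0 + (-5)·(-2)) = (-8, 10)
w2 = Gw1 = (2·(-8) + 4·10; 5·(-8) + (-5)·10) = (24, -90)
w3 = Gw2 = (-312, 570)
Ratio at component: 570 / -90 = -6.33333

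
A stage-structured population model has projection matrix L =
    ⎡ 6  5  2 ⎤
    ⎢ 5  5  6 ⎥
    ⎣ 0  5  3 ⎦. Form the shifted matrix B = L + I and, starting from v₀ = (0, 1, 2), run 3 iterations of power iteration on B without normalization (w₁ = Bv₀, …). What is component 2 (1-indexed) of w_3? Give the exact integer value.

3133

B = L + I has rows (7, 5, 2); (5, 6, 6); (0, 5, 4)
w1 = Bv₀ = (9, 18, 13)
w2 = Bw1 = (179, 231, 142)
w3 = Bw2 = (2692, 3133, 1723)
Requested component of w3: 3133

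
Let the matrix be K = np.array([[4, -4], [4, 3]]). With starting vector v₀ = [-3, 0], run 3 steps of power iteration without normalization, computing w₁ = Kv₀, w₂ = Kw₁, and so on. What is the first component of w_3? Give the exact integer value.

w1 = Kv₀ = (4·(-3) + (-4)·0; 4·(-3) + 3·0) = (-12, -12)
w2 = Kw1 = (4·(-12) + (-4)·(-12); 4·(-12) + 3·(-12)) = (0, -84)
w3 = Kw2 = (336, -252)
The requested component of w3 is 336.

336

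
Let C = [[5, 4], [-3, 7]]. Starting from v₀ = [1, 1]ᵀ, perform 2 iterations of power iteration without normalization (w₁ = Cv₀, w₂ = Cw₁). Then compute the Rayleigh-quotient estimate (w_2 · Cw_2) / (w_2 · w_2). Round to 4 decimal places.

λ ≈ 5.0169

w1 = Cv₀ = (9, 4)
w2 = Cw1 = (61, 1)
Cw2 = (309, -176)
w2·Cw2 = 61·309 + 1·(-176) = 18673; w2·w2 = 61·61 + 1·1 = 3722
λ ≈ 18673/3722 = 5.0169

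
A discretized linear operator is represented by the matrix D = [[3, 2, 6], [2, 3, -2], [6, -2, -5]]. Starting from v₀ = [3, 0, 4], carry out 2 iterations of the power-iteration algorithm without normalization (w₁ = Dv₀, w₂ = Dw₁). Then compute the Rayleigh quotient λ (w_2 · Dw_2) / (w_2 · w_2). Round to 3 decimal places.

-0.244

w1 = Dv₀ = (3·3 + 2·0 + 6·4; 2·3 + 3·0 + (-2)·4; 6·3 + (-2)·0 + (-5)·4) = (33, -2, -2)
w2 = Dw1 = (3·33 + 2·(-2) + 6·(-2); 2·33 + 3·(-2) + (-2)·(-2); 6·33 + (-2)·(-2) + (-5)·(-2)) = (83, 64, 212)
Dw2 = (1649, -66, -690)
w2·Dw2 = 83·1649 + 64·(-66) + 212·(-690) = -13637; w2·w2 = 83·83 + 64·64 + 212·212 = 55929
λ ≈ -13637/55929 = -0.244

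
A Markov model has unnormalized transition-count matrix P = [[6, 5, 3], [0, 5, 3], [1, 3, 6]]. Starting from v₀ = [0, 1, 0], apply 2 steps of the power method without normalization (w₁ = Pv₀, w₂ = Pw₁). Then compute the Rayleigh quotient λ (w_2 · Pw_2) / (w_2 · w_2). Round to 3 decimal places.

w1 = Pv₀ = (6·0 + 5·1 + 3·0; 0·0 + 5·1 + 3·0; 1·0 + 3·1 + 6·0) = (5, 5, 3)
w2 = Pw1 = (6·5 + 5·5 + 3·3; 0·5 + 5·5 + 3·3; 1·5 + 3·5 + 6·3) = (64, 34, 38)
Pw2 = (668, 284, 394)
w2·Pw2 = 64·668 + 34·284 + 38·394 = 67380; w2·w2 = 64·64 + 34·34 + 38·38 = 6696
λ ≈ 67380/6696 = 10.063

10.063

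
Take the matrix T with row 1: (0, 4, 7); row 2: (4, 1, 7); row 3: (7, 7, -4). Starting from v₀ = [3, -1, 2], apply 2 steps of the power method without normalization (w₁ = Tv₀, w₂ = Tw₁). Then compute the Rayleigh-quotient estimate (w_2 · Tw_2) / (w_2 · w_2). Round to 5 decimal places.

λ ≈ 8.80059

w1 = Tv₀ = (10, 25, 6)
w2 = Tw1 = (142, 107, 221)
Tw2 = (1975, 2222, 859)
w2·Tw2 = 142·1975 + 107·2222 + 221·859 = 708043; w2·w2 = 142·142 + 107·107 + 221·221 = 80454
λ ≈ 708043/80454 = 8.80059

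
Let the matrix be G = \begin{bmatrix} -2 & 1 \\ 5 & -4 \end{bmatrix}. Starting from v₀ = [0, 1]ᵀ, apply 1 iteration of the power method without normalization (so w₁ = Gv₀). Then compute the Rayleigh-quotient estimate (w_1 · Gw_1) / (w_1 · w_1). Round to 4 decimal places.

w1 = Gv₀ = ((-2)·0 + 1·1; 5·0 + (-4)·1) = (1, -4)
Gw1 = (-6, 21)
w1·Gw1 = 1·(-6) + (-4)·21 = -90; w1·w1 = 1·1 + (-4)·(-4) = 17
λ ≈ -90/17 = -5.2941

λ ≈ -5.2941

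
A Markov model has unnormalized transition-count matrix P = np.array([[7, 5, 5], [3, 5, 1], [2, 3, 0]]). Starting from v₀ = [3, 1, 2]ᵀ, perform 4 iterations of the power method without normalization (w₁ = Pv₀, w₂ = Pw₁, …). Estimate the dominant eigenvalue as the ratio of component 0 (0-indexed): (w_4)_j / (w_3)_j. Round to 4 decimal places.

w1 = Pv₀ = (36, 16, 9)
w2 = Pw1 = (377, 197, 120)
w3 = Pw2 = (4224, 2236, 1345)
w4 = Pw3 = (47473, 25197, 15156)
Ratio at component: 47473 / 4224 = 11.2389

λ ≈ 11.2389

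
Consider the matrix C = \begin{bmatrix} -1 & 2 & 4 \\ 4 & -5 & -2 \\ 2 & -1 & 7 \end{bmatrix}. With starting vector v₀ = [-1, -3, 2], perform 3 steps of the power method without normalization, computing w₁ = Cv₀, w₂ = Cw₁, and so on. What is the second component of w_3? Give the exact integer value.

w1 = Cv₀ = ((-1)·(-1) + 2·(-3) + 4·2; 4·(-1) + (-5)·(-3) + (-2)·2; 2·(-1) + (-1)·(-3) + 7·2) = (3, 7, 15)
w2 = Cw1 = ((-1)·3 + 2·7 + 4·15; 4·3 + (-5)·7 + (-2)·15; 2·3 + (-1)·7 + 7·15) = (71, -53, 104)
w3 = Cw2 = (239, 341, 923)
The requested component of w3 is 341.

341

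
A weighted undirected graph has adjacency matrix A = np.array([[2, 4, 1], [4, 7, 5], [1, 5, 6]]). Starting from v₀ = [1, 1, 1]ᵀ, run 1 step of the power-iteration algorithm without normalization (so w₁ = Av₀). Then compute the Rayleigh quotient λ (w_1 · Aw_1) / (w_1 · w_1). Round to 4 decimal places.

w1 = Av₀ = (2·1 + 4·1 + 1·1; 4·1 + 7·1 + 5·1; 1·1 + 5·1 + 6·1) = (7, 16, 12)
Aw1 = (90, 200, 159)
w1·Aw1 = 7·90 + 16·200 + 12·159 = 5738; w1·w1 = 7·7 + 16·16 + 12·12 = 449
λ ≈ 5738/449 = 12.7795

λ ≈ 12.7795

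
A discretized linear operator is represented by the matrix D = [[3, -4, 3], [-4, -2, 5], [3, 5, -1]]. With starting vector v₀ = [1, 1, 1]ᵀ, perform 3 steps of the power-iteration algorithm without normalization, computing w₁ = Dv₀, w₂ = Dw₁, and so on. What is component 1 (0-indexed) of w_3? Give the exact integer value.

-212

w1 = Dv₀ = (2, -1, 7)
w2 = Dw1 = (31, 29, -6)
w3 = Dw2 = (-41, -212, 244)
The requested component of w3 is -212.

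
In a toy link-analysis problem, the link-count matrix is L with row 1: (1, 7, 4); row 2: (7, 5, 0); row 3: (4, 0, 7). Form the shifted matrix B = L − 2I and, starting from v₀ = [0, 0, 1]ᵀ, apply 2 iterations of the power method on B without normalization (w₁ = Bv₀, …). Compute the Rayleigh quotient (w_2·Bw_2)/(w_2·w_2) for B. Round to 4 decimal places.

μ ≈ 8.0930

B = L − 2I has rows (-1, 7, 4); (7, 3, 0); (4, 0, 5)
w1 = Bv₀ = ((-1)·0 + 7·0 + 4·1; 7·0 + 3·0 + 0·1; 4·0 + 0·0 + 5·1) = (4, 0, 5)
w2 = Bw1 = ((-1)·4 + 7·0 + 4·5; 7·4 + 3·0 + 0·5; 4·4 + 0·0 + 5·5) = (16, 28, 41)
Bw2 = (344, 196, 269)
w2·Bw2 = 22021; w2·w2 = 2721; μ ≈ 22021/2721 = 8.0930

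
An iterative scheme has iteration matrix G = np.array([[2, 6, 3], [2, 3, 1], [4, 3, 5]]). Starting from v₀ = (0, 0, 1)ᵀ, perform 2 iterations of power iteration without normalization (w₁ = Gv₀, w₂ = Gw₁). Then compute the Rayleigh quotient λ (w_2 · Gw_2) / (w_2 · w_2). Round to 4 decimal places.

9.0574

w1 = Gv₀ = (2·0 + 6·0 + 3·1; 2·0 + 3·0 + 1·1; 4·0 + 3·0 + 5·1) = (3, 1, 5)
w2 = Gw1 = (2·3 + 6·1 + 3·5; 2·3 + 3·1 + 1·5; 4·3 + 3·1 + 5·5) = (27, 14, 40)
Gw2 = (258, 136, 350)
w2·Gw2 = 27·258 + 14·136 + 40·350 = 22870; w2·w2 = 27·27 + 14·14 + 40·40 = 2525
λ ≈ 22870/2525 = 9.0574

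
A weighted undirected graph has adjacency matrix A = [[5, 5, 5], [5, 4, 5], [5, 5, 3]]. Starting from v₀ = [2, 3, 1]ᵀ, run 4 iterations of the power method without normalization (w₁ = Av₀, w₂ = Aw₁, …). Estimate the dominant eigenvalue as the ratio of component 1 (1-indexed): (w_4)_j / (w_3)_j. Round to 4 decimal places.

14.0470

w1 = Av₀ = (30, 27, 28)
w2 = Aw1 = (425, 398, 369)
w3 = Aw2 = (5960, 5562, 5222)
w4 = Aw3 = (83720, 78158, 73276)
Ratio at component: 83720 / 5960 = 14.0470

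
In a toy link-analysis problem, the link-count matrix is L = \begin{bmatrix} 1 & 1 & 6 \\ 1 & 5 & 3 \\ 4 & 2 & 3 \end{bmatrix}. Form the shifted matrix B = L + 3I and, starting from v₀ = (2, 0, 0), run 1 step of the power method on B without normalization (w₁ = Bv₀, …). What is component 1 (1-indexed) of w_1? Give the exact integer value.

B = L + 3I has rows (4, 1, 6); (1, 8, 3); (4, 2, 6)
w1 = Bv₀ = (4·2 + 1·0 + 6·0; 1·2 + 8·0 + 3·0; 4·2 + 2·0 + 6·0) = (8, 2, 8)
Requested component of w1: 8

8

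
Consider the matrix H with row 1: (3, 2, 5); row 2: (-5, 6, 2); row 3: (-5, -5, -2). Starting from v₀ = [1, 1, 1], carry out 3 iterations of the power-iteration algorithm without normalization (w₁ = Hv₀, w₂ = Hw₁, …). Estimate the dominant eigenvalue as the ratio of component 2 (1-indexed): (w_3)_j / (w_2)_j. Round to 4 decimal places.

w1 = Hv₀ = (10, 3, -12)
w2 = Hw1 = (-24, -56, -41)
w3 = Hw2 = (-389, -298, 482)
Ratio at component: -298 / -56 = 5.3214

λ ≈ 5.3214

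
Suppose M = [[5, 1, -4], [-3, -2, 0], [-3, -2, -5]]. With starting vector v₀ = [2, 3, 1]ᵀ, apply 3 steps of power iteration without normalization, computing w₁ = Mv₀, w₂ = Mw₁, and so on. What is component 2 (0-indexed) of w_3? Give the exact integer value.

-707

w1 = Mv₀ = (9, -12, -17)
w2 = Mw1 = (101, -3, 82)
w3 = Mw2 = (174, -297, -707)
The requested component of w3 is -707.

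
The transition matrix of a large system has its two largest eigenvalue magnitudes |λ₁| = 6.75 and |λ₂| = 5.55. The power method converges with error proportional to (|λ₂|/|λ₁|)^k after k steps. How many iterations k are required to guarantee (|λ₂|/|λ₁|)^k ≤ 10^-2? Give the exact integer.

|λ₂/λ₁| = 5.55/6.75 = 0.82222
Need k ≥ ln(10^-2) / ln(0.82222) = -4.6052 / -0.1957 ≈ 23.526
Smallest integer k satisfying the bound: 24

24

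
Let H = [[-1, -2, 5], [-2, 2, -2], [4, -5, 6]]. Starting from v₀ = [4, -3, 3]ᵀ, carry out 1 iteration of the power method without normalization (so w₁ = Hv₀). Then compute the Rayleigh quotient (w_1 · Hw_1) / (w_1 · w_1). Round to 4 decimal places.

w1 = Hv₀ = ((-1)·4 + (-2)·(-3) + 5·3; (-2)·4 + 2·(-3) + (-2)·3; 4·4 + (-5)·(-3) + 6·3) = (17, -20, 49)
Hw1 = (268, -172, 462)
w1·Hw1 = 17·268 + (-20)·(-172) + 49·462 = 30634; w1·w1 = 17·17 + (-20)·(-20) + 49·49 = 3090
λ ≈ 30634/3090 = 9.9139

9.9139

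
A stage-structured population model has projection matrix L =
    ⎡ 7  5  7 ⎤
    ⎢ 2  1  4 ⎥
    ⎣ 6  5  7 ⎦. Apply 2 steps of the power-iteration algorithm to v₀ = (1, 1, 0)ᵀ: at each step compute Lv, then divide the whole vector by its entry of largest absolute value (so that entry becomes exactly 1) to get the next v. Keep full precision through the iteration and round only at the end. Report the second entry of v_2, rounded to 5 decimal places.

Lv0 = (12.000000, 3.000000, 11.000000); divide by 12.000000 → v1 = (1.000000, 0.250000, 0.916667)
Lv1 = (14.666667, 5.916667, 13.666667); divide by 14.666667 → v2 = (1.000000, 0.403409, 0.931818)
Requested entry of v2: 71/176 = 0.40341

0.40341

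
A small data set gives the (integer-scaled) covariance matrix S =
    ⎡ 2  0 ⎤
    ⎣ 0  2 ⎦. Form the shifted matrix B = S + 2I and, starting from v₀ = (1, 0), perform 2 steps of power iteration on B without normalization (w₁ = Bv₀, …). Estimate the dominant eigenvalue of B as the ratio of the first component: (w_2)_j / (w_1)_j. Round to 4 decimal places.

4.0000

B = S + 2I has rows (4, 0); (0, 4)
w1 = Bv₀ = (4·1 + 0·0; 0·1 + 4·0) = (4, 0)
w2 = Bw1 = (4·4 + 0·0; 0·4 + 4·0) = (16, 0)
Ratio: 16/4 = 4.0000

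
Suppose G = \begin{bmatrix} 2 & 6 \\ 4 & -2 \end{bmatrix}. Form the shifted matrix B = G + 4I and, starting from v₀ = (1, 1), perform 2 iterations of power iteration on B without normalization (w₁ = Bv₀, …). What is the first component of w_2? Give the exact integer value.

108

B = G + 4I has rows (6, 6); (4, 2)
w1 = Bv₀ = (6·1 + 6·1; 4·1 + 2·1) = (12, 6)
w2 = Bw1 = (6·12 + 6·6; 4·12 + 2·6) = (108, 60)
Requested component of w2: 108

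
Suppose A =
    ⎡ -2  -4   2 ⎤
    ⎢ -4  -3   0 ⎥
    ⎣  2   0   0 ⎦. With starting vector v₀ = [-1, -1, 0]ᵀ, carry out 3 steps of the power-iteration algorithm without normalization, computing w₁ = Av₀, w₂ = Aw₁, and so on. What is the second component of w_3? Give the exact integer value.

w1 = Av₀ = (6, 7, -2)
w2 = Aw1 = (-44, -45, 12)
w3 = Aw2 = (292, 311, -88)
The requested component of w3 is 311.

311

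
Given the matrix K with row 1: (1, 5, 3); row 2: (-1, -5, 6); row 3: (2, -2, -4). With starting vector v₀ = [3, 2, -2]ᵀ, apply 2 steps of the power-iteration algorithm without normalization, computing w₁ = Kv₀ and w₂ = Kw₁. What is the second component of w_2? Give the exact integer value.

178

w1 = Kv₀ = (1·3 + 5·2 + 3·(-2); (-1)·3 + (-5)·2 + 6·(-2); 2·3 + (-2)·2 + (-4)·(-2)) = (7, -25, 10)
w2 = Kw1 = (1·7 + 5·(-25) + 3·10; (-1)·7 + (-5)·(-25) + 6·10; 2·7 + (-2)·(-25) + (-4)·10) = (-88, 178, 24)
The requested component of w2 is 178.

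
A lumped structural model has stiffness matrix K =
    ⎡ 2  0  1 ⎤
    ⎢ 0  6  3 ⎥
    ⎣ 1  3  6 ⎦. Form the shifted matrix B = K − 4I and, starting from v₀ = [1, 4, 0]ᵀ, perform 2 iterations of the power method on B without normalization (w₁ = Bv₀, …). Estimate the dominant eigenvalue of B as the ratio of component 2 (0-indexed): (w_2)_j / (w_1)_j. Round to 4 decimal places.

B = K − 4I has rows (-2, 0, 1); (0, 2, 3); (1, 3, 2)
w1 = Bv₀ = ((-2)·1 + 0·4 + 1·0; 0·1 + 2·4 + 3·0; 1·1 + 3·4 + 2·0) = (-2, 8, 13)
w2 = Bw1 = ((-2)·(-2) + 0·8 + 1·13; 0·(-2) + 2·8 + 3·13; 1·(-2) + 3·8 + 2·13) = (17, 55, 48)
Ratio: 48/13 = 3.6923

μ ≈ 3.6923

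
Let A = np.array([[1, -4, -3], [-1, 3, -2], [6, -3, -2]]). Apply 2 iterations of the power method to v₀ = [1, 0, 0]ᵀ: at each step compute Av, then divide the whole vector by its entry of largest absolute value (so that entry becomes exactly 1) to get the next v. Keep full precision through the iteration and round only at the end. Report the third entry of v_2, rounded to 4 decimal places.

0.1875

Av0 = (1.00000, -1.00000, 6.00000); divide by 6.00000 → v1 = (0.16667, -0.16667, 1.00000)
Av1 = (-2.16667, -2.66667, -0.50000); divide by -2.66667 → v2 = (0.81250, 1.00000, 0.18750)
Requested entry of v2: -3/-16 = 0.1875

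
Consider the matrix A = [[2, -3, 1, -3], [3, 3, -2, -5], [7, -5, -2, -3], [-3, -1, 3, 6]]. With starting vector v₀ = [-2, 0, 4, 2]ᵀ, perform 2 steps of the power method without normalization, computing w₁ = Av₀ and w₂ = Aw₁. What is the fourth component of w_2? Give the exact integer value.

w1 = Av₀ = (-6, -24, -28, 30)
w2 = Aw1 = (-58, -184, 44, 138)
The requested component of w2 is 138.

138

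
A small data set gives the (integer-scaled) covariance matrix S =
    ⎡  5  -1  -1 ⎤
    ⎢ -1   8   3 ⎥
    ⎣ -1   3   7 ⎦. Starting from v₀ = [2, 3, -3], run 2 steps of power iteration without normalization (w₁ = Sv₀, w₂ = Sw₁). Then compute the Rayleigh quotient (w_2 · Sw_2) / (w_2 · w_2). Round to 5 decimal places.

w1 = Sv₀ = (5·2 + (-1)·3 + (-1)·(-3); (-1)·2 + 8·3 + 3·(-3); (-1)·2 + 3·3 + 7·(-3)) = (10, 13, -14)
w2 = Sw1 = (5·10 + (-1)·13 + (-1)·(-14); (-1)·10 + 8·13 + 3·(-14); (-1)·10 + 3·13 + 7·(-14)) = (51, 52, -69)
Sw2 = (272, 158, -378)
w2·Sw2 = 51·272 + 52·158 + (-69)·(-378) = 48170; w2·w2 = 51·51 + 52·52 + (-69)·(-69) = 10066
λ ≈ 48170/10066 = 4.78542

λ ≈ 4.78542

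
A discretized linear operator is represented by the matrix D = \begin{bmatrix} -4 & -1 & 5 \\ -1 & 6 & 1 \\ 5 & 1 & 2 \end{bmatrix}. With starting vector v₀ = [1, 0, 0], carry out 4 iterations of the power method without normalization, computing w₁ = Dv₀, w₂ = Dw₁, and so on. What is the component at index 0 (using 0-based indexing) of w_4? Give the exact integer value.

1894

w1 = Dv₀ = (-4, -1, 5)
w2 = Dw1 = (42, 3, -11)
w3 = Dw2 = (-226, -35, 191)
w4 = Dw3 = (1894, 207, -783)
The requested component of w4 is 1894.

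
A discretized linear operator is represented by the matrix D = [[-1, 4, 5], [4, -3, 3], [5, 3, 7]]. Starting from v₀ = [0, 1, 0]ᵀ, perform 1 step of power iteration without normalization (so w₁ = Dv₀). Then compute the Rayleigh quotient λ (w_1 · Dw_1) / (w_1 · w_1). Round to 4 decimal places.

w1 = Dv₀ = ((-1)·0 + 4·1 + 5·0; 4·0 + (-3)·1 + 3·0; 5·0 + 3·1 + 7·0) = (4, -3, 3)
Dw1 = (-1, 34, 32)
w1·Dw1 = 4·(-1) + (-3)·34 + 3·32 = -10; w1·w1 = 4·4 + (-3)·(-3) + 3·3 = 34
λ ≈ -10/34 = -0.2941

λ ≈ -0.2941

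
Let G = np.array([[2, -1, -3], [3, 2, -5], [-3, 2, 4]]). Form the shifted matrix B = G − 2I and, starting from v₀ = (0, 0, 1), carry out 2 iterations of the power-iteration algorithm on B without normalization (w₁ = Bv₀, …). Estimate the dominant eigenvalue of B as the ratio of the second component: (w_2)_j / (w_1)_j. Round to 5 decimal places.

B = G − 2I has rows (0, -1, -3); (3, 0, -5); (-3, 2, 2)
w1 = Bv₀ = (0·0 + (-1)·0 + (-3)·1; 3·0 + 0·0 + (-5)·1; (-3)·0 + 2·0 + 2·1) = (-3, -5, 2)
w2 = Bw1 = (0·(-3) + (-1)·(-5) + (-3)·2; 3·(-3) + 0·(-5) + (-5)·2; (-3)·(-3) + 2·(-5) + 2·2) = (-1, -19, 3)
Ratio: -19/-5 = 3.80000

3.80000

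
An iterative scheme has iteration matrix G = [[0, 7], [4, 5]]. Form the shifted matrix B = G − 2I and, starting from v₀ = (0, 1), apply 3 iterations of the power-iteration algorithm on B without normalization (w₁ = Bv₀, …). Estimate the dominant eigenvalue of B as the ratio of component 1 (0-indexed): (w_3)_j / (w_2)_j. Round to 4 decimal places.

B = G − 2I has rows (-2, 7); (4, 3)
w1 = Bv₀ = (7, 3)
w2 = Bw1 = (7, 37)
w3 = Bw2 = (245, 139)
Ratio: 139/37 = 3.7568

μ ≈ 3.7568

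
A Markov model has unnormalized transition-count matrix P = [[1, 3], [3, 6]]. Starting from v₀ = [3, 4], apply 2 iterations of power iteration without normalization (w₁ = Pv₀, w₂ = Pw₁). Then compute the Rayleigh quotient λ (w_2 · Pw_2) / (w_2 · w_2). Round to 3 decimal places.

w1 = Pv₀ = (15, 33)
w2 = Pw1 = (114, 243)
Pw2 = (843, 1800)
w2·Pw2 = 114·843 + 243·1800 = 533502; w2·w2 = 114·114 + 243·243 = 72045
λ ≈ 533502/72045 = 7.405

λ ≈ 7.405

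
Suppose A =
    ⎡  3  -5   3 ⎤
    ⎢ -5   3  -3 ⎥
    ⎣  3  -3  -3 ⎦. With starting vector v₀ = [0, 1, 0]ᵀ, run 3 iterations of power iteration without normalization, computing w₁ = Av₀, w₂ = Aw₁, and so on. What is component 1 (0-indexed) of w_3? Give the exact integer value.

369

w1 = Av₀ = (3·0 + (-5)·1 + 3·0; (-5)·0 + 3·1 + (-3)·0; 3·0 + (-3)·1 + (-3)·0) = (-5, 3, -3)
w2 = Aw1 = (3·(-5) + (-5)·3 + 3·(-3); (-5)·(-5) + 3·3 + (-3)·(-3); 3·(-5) + (-3)·3 + (-3)·(-3)) = (-39, 43, -15)
w3 = Aw2 = (-377, 369, -201)
The requested component of w3 is 369.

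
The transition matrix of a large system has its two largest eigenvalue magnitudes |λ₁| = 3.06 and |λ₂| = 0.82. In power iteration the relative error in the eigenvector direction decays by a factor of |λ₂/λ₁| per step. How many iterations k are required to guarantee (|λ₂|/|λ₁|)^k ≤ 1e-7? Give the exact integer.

|λ₂/λ₁| = 0.82/3.06 = 0.26797
Need k ≥ ln(1e-7) / ln(0.26797) = -16.1181 / -1.3169 ≈ 12.240
Smallest integer k satisfying the bound: 13

13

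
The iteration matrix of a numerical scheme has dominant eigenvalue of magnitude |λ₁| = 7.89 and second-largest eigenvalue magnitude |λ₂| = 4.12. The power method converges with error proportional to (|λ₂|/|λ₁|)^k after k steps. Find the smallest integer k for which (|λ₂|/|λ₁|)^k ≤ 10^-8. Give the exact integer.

29

|λ₂/λ₁| = 4.12/7.89 = 0.52218
Need k ≥ ln(10^-8) / ln(0.52218) = -18.4207 / -0.6497 ≈ 28.351
Smallest integer k satisfying the bound: 29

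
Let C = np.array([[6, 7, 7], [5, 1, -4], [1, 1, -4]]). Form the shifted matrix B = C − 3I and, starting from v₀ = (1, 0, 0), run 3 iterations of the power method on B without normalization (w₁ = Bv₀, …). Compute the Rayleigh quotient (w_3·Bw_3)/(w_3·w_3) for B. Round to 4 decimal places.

μ ≈ 5.1242

B = C − 3I has rows (3, 7, 7); (5, -2, -4); (1, 1, -7)
w1 = Bv₀ = (3, 5, 1)
w2 = Bw1 = (51, 1, 1)
w3 = Bw2 = (167, 249, 45)
Bw3 = (2559, 157, 101)
w3·Bw3 = 470991; w3·w3 = 91915; μ ≈ 470991/91915 = 5.1242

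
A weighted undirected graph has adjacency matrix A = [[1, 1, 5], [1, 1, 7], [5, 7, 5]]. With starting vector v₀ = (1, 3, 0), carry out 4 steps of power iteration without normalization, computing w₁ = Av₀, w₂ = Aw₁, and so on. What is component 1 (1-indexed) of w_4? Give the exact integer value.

w1 = Av₀ = (4, 4, 26)
w2 = Aw1 = (138, 190, 178)
w3 = Aw2 = (1218, 1574, 2910)
w4 = Aw3 = (17342, 23162, 31658)
The requested component of w4 is 17342.

17342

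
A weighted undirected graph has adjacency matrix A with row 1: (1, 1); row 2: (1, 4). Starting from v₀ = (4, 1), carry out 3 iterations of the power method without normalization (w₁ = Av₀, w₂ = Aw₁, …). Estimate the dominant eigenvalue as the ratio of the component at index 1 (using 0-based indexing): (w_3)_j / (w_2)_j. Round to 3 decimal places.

4.351

w1 = Av₀ = (5, 8)
w2 = Aw1 = (13, 37)
w3 = Aw2 = (50, 161)
Ratio at component: 161 / 37 = 4.351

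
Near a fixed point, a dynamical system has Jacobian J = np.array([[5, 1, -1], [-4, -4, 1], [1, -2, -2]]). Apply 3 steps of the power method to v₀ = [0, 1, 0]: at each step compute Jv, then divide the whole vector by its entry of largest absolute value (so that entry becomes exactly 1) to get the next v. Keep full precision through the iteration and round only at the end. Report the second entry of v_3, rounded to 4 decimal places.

Jv0 = (1.00000, -4.00000, -2.00000); divide by -4.00000 → v1 = (-0.25000, 1.00000, 0.50000)
Jv1 = (-0.75000, -2.50000, -3.25000); divide by -3.25000 → v2 = (0.23077, 0.76923, 1.00000)
Jv2 = (0.92308, -3.00000, -3.30769); divide by -3.30769 → v3 = (-0.27907, 0.90698, 1.00000)
Requested entry of v3: -39/-43 = 0.9070

0.9070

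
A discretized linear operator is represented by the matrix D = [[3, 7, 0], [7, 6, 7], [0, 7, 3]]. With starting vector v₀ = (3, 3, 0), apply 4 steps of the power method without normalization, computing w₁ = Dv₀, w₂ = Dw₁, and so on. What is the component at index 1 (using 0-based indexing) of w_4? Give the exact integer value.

123231

w1 = Dv₀ = (3·3 + 7·3 + 0·0; 7·3 + 6·3 + 7·0; 0·3 + 7·3 + 3·0) = (30, 39, 21)
w2 = Dw1 = (3·30 + 7·39 + 0·21; 7·30 + 6·39 + 7·21; 0·30 + 7·39 + 3·21) = (363, 591, 336)
w3 = Dw2 = (5226, 8439, 5145)
w4 = Dw3 = (74751, 123231, 74508)
The requested component of w4 is 123231.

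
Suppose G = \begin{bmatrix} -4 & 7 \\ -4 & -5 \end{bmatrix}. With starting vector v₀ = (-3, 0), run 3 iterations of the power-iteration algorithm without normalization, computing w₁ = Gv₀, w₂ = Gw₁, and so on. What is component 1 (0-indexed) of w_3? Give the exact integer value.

396

w1 = Gv₀ = ((-4)·(-3) + 7·0; (-4)·(-3) + (-5)·0) = (12, 12)
w2 = Gw1 = ((-4)·12 + 7·12; (-4)·12 + (-5)·12) = (36, -108)
w3 = Gw2 = (-900, 396)
The requested component of w3 is 396.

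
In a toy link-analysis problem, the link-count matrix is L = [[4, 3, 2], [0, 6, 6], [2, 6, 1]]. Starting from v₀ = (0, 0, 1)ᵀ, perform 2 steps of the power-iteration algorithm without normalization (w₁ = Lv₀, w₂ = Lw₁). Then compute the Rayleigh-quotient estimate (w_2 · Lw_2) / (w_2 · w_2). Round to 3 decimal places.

λ ≈ 10.448

w1 = Lv₀ = (4·0 + 3·0 + 2·1; 0·0 + 6·0 + 6·1; 2·0 + 6·0 + 1·1) = (2, 6, 1)
w2 = Lw1 = (4·2 + 3·6 + 2·1; 0·2 + 6·6 + 6·1; 2·2 + 6·6 + 1·1) = (28, 42, 41)
Lw2 = (320, 498, 349)
w2·Lw2 = 28·320 + 42·498 + 41·349 = 44185; w2·w2 = 28·28 + 42·42 + 41·41 = 4229
λ ≈ 44185/4229 = 10.448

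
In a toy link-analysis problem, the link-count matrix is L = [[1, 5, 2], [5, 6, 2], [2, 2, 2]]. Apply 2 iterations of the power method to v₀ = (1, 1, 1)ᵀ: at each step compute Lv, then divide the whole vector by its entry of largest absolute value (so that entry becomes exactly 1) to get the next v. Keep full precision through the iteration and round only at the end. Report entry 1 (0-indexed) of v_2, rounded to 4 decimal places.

Lv0 = (8.00000, 13.00000, 6.00000); divide by 13.00000 → v1 = (0.61538, 1.00000, 0.46154)
Lv1 = (6.53846, 10.00000, 4.15385); divide by 10.00000 → v2 = (0.65385, 1.00000, 0.41538)
Requested entry of v2: 130/130 = 1.0000

1.0000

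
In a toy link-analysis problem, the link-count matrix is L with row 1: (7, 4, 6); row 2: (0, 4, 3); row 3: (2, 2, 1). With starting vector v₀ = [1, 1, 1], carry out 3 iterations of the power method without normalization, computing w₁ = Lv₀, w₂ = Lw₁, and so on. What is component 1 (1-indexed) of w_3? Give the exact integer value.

w1 = Lv₀ = (7·1 + 4·1 + 6·1; 0·1 + 4·1 + 3·1; 2·1 + 2·1 + 1·1) = (17, 7, 5)
w2 = Lw1 = (7·17 + 4·7 + 6·5; 0·17 + 4·7 + 3·5; 2·17 + 2·7 + 1·5) = (177, 43, 53)
w3 = Lw2 = (1729, 331, 493)
The requested component of w3 is 1729.

1729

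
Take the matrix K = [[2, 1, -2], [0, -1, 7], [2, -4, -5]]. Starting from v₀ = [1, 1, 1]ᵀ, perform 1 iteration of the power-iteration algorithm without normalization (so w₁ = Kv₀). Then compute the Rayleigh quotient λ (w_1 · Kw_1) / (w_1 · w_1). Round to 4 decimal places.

w1 = Kv₀ = (2·1 + 1·1 + (-2)·1; 0·1 + (-1)·1 + 7·1; 2·1 + (-4)·1 + (-5)·1) = (1, 6, -7)
Kw1 = (22, -55, 13)
w1·Kw1 = 1·22 + 6·(-55) + (-7)·13 = -399; w1·w1 = 1·1 + 6·6 + (-7)·(-7) = 86
λ ≈ -399/86 = -4.6395

λ ≈ -4.6395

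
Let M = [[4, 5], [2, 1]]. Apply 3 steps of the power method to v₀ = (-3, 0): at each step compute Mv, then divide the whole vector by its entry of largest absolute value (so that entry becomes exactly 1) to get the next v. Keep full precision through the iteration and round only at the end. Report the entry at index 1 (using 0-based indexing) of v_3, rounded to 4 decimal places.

0.4026

Mv0 = (-12.00000, -6.00000); divide by -12.00000 → v1 = (1.00000, 0.50000)
Mv1 = (6.50000, 2.50000); divide by 6.50000 → v2 = (1.00000, 0.38462)
Mv2 = (5.92308, 2.38462); divide by 5.92308 → v3 = (1.00000, 0.40260)
Requested entry of v3: -186/-462 = 0.4026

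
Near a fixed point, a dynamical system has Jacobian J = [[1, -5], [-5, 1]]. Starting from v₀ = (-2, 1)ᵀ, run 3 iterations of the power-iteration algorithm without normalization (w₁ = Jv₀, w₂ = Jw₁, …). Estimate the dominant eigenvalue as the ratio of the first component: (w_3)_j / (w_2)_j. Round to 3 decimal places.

w1 = Jv₀ = (1·(-2) + (-5)·1; (-5)·(-2) + 1·1) = (-7, 11)
w2 = Jw1 = (1·(-7) + (-5)·11; (-5)·(-7) + 1·11) = (-62, 46)
w3 = Jw2 = (-292, 356)
Ratio at component: -292 / -62 = 4.710

4.710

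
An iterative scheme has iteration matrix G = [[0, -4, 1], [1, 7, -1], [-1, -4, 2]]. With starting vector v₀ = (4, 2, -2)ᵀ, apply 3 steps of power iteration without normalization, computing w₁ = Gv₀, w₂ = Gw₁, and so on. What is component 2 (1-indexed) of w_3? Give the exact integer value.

1028

w1 = Gv₀ = (-10, 20, -16)
w2 = Gw1 = (-96, 146, -102)
w3 = Gw2 = (-686, 1028, -692)
The requested component of w3 is 1028.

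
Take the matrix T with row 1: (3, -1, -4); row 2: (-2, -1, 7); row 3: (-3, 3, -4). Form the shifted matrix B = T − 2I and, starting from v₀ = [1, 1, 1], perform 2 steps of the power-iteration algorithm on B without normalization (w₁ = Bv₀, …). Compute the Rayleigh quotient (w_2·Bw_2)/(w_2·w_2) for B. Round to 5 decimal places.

μ ≈ -9.96198

B = T − 2I has rows (1, -1, -4); (-2, -3, 7); (-3, 3, -6)
w1 = Bv₀ = (-4, 2, -6)
w2 = Bw1 = (18, -40, 54)
Bw2 = (-158, 462, -498)
w2·Bw2 = -48216; w2·w2 = 4840; μ ≈ -48216/4840 = -9.96198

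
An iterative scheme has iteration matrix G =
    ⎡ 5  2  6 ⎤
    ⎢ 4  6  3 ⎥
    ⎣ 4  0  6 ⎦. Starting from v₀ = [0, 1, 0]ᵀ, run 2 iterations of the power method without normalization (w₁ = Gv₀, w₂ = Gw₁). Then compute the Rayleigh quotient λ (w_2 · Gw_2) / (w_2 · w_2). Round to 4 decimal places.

w1 = Gv₀ = (2, 6, 0)
w2 = Gw1 = (22, 44, 8)
Gw2 = (246, 376, 136)
w2·Gw2 = 22·246 + 44·376 + 8·136 = 23044; w2·w2 = 22·22 + 44·44 + 8·8 = 2484
λ ≈ 23044/2484 = 9.2770

λ ≈ 9.2770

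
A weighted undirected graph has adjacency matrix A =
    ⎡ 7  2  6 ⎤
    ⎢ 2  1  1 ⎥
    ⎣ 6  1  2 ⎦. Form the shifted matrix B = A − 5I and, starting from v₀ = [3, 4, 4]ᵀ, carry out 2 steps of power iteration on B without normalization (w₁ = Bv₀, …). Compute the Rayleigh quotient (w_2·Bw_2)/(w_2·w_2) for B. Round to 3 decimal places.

B = A − 5I has rows (2, 2, 6); (2, -4, 1); (6, 1, -3)
w1 = Bv₀ = (2·3 + 2·4 + 6·4; 2·3 + (-4)·4 + 1·4; 6·3 + 1·4 + (-3)·4) = (38, -6, 10)
w2 = Bw1 = (2·38 + 2·(-6) + 6·10; 2·38 + (-4)·(-6) + 1·10; 6·38 + 1·(-6) + (-3)·10) = (124, 110, 192)
Bw2 = (1620, 0, 278)
w2·Bw2 = 254256; w2·w2 = 64340; μ ≈ 254256/64340 = 3.952

μ ≈ 3.952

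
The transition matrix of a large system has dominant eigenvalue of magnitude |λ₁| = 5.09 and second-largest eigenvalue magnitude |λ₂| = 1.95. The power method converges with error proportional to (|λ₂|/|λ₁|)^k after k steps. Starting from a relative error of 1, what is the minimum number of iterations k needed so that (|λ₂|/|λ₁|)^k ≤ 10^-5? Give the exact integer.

|λ₂/λ₁| = 1.95/5.09 = 0.38310
Need k ≥ ln(10^-5) / ln(0.38310) = -11.5129 / -0.9594 ≈ 12.000
Smallest integer k satisfying the bound: 12

12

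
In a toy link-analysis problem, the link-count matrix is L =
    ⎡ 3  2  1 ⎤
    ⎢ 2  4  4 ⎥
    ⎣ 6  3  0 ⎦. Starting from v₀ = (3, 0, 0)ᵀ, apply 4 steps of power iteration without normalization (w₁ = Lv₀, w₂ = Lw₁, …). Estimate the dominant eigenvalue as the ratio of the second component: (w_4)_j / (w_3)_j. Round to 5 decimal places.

λ ≈ 8.28671

w1 = Lv₀ = (9, 6, 18)
w2 = Lw1 = (57, 114, 72)
w3 = Lw2 = (471, 858, 684)
w4 = Lw3 = (3813, 7110, 5400)
Ratio at component: 7110 / 858 = 8.28671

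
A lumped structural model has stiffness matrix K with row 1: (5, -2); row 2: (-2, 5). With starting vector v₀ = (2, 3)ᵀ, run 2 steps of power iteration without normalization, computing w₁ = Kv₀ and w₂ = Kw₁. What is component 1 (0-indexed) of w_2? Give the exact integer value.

w1 = Kv₀ = (5·2 + (-2)·3; (-2)·2 + 5·3) = (4, 11)
w2 = Kw1 = (5·4 + (-2)·11; (-2)·4 + 5·11) = (-2, 47)
The requested component of w2 is 47.

47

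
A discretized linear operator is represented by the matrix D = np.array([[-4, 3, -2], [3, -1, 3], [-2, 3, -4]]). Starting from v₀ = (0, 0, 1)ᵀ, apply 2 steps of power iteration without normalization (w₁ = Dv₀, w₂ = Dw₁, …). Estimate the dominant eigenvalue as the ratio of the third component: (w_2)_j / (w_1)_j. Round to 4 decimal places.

w1 = Dv₀ = (-2, 3, -4)
w2 = Dw1 = (25, -21, 29)
Ratio at component: 29 / -4 = -7.2500

λ ≈ -7.2500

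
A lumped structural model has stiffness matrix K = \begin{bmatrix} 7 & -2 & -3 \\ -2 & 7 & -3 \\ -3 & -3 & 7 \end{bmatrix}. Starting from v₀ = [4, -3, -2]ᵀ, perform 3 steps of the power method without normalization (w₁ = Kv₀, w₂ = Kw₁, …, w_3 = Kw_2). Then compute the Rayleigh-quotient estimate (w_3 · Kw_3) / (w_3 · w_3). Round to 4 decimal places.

w1 = Kv₀ = (7·4 + (-2)·(-3) + (-3)·(-2); (-2)·4 + 7·(-3) + (-3)·(-2); (-3)·4 + (-3)·(-3) + 7·(-2)) = (40, -23, -17)
w2 = Kw1 = (7·40 + (-2)·(-23) + (-3)·(-17); (-2)·40 + 7·(-23) + (-3)·(-17); (-3)·40 + (-3)·(-23) + 7·(-17)) = (377, -190, -170)
w3 = Kw2 = (3529, -1574, -1751)
Kw3 = (33104, -12823, -18122)
w3·Kw3 = 3529·33104 + (-1574)·(-12823) + (-1751)·(-18122) = 168739040; w3·w3 = 3529·3529 + (-1574)·(-1574) + (-1751)·(-1751) = 17997318
λ ≈ 168739040/17997318 = 9.3758

9.3758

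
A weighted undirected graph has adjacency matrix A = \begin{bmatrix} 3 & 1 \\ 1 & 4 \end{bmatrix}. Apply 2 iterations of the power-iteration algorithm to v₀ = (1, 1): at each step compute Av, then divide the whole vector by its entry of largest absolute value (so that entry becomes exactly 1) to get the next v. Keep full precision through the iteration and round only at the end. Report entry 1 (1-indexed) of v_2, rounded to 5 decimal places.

Av0 = (4.000000, 5.000000); divide by 5.000000 → v1 = (0.800000, 1.000000)
Av1 = (3.400000, 4.800000); divide by 4.800000 → v2 = (0.708333, 1.000000)
Requested entry of v2: 17/24 = 0.70833

0.70833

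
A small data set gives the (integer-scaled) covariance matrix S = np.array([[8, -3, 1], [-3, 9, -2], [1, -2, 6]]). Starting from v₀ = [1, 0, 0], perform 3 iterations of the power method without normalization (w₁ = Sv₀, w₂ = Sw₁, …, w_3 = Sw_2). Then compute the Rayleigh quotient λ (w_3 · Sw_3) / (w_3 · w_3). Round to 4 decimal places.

λ ≈ 12.1722

w1 = Sv₀ = (8, -3, 1)
w2 = Sw1 = (74, -53, 20)
w3 = Sw2 = (771, -739, 300)
Sw3 = (8685, -9564, 4049)
w3·Sw3 = 771·8685 + (-739)·(-9564) + 300·4049 = 14978631; w3·w3 = 771·771 + (-739)·(-739) + 300·300 = 1230562
λ ≈ 14978631/1230562 = 12.1722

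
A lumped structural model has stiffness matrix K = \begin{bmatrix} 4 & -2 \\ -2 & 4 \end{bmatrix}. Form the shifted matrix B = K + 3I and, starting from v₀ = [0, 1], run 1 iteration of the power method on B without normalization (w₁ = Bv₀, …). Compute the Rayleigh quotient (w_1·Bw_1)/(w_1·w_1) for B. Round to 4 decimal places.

8.0566

B = K + 3I has rows (7, -2); (-2, 7)
w1 = Bv₀ = (7·0 + (-2)·1; (-2)·0 + 7·1) = (-2, 7)
Bw1 = (-28, 53)
w1·Bw1 = 427; w1·w1 = 53; μ ≈ 427/53 = 8.0566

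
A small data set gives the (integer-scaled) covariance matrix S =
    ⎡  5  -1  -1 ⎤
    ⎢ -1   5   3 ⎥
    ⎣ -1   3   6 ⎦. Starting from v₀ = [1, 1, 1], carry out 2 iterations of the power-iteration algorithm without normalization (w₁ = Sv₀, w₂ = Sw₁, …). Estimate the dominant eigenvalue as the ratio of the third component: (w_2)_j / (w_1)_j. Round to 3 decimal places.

w1 = Sv₀ = (5·1 + (-1)·1 + (-1)·1; (-1)·1 + 5·1 + 3·1; (-1)·1 + 3·1 + 6·1) = (3, 7, 8)
w2 = Sw1 = (5·3 + (-1)·7 + (-1)·8; (-1)·3 + 5·7 + 3·8; (-1)·3 + 3·7 + 6·8) = (0, 56, 66)
Ratio at component: 66 / 8 = 8.250

λ ≈ 8.250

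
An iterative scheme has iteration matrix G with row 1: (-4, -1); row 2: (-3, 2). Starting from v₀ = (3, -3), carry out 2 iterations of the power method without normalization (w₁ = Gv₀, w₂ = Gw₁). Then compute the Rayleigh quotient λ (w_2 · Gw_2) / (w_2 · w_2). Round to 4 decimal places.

λ ≈ -3.7448

w1 = Gv₀ = ((-4)·3 + (-1)·(-3); (-3)·3 + 2·(-3)) = (-9, -15)
w2 = Gw1 = ((-4)·(-9) + (-1)·(-15); (-3)·(-9) + 2·(-15)) = (51, -3)
Gw2 = (-201, -159)
w2·Gw2 = 51·(-201) + (-3)·(-159) = -9774; w2·w2 = 51·51 + (-3)·(-3) = 2610
λ ≈ -9774/2610 = -3.7448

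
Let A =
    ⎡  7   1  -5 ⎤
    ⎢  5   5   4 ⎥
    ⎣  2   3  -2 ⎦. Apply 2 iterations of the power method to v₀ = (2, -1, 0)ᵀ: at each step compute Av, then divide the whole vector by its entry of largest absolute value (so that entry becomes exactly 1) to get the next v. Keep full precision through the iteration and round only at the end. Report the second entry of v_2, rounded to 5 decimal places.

Av0 = (13.000000, 5.000000, 1.000000); divide by 13.000000 → v1 = (1.000000, 0.384615, 0.076923)
Av1 = (7.000000, 7.230769, 3.000000); divide by 7.230769 → v2 = (0.968085, 1.000000, 0.414894)
Requested entry of v2: 94/94 = 1.00000

1.00000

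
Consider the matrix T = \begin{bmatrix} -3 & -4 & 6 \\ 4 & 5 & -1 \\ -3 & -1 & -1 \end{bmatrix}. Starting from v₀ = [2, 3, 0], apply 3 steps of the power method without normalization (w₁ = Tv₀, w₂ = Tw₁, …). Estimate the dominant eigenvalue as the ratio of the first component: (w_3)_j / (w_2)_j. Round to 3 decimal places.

w1 = Tv₀ = ((-3)·2 + (-4)·3 + 6·0; 4·2 + 5·3 + (-1)·0; (-3)·2 + (-1)·3 + (-1)·0) = (-18, 23, -9)
w2 = Tw1 = ((-3)·(-18) + (-4)·23 + 6·(-9); 4·(-18) + 5·23 + (-1)·(-9); (-3)·(-18) + (-1)·23 + (-1)·(-9)) = (-92, 52, 40)
w3 = Tw2 = (308, -148, 184)
Ratio at component: 308 / -92 = -3.348

λ ≈ -3.348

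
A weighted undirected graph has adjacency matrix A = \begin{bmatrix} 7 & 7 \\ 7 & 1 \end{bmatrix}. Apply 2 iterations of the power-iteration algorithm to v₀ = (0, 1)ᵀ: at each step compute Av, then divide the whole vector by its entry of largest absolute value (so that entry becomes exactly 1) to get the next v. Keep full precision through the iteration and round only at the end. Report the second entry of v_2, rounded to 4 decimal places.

0.8929

Av0 = (7.00000, 1.00000); divide by 7.00000 → v1 = (1.00000, 0.14286)
Av1 = (8.00000, 7.14286); divide by 8.00000 → v2 = (1.00000, 0.89286)
Requested entry of v2: 50/56 = 0.8929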